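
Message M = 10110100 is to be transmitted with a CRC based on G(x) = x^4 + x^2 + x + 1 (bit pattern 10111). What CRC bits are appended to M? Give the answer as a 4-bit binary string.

1010

Append 4 zeros: 101101000000. Divide by 10111 (XOR where the leading bit is 1):
  pos 0: 10110 XOR 10111 = 00001
  pos 4: 11000 XOR 10111 = 01111
  pos 5: 11110 XOR 10111 = 01001
  pos 6: 10010 XOR 10111 = 00101
Remainder (last 4 bits) = 1010. This is the CRC / FCS.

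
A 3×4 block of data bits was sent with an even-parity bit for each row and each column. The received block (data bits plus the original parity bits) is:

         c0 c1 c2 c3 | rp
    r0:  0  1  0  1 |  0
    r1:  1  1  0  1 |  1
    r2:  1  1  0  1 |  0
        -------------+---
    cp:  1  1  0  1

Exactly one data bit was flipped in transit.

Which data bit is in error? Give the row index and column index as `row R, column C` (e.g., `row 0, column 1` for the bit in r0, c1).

Recompute each row's even parity and compare to rp:
  r0: data parity 0, sent rp 0 → ok
  r1: data parity 1, sent rp 1 → ok
  r2: data parity 1, sent rp 0 → mismatch
Recompute each column's even parity and compare to cp:
  c0: data parity 0, sent cp 1 → mismatch
  c1: data parity 1, sent cp 1 → ok
  c2: data parity 0, sent cp 0 → ok
  c3: data parity 1, sent cp 1 → ok
Exactly one row (r2) and one column (c0) fail → the flipped bit is at their intersection.

row 2, column 0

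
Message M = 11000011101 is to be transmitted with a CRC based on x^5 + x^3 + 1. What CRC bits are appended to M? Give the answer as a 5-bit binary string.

Append 5 zeros: 1100001110100000. Divide by 101001 (XOR where the leading bit is 1):
  pos 0: 110000 XOR 101001 = 011001
  pos 1: 110011 XOR 101001 = 011010
  pos 2: 110101 XOR 101001 = 011100
  pos 3: 111001 XOR 101001 = 010000
  pos 4: 100000 XOR 101001 = 001001
  pos 6: 100110 XOR 101001 = 001111
  pos 8: 111100 XOR 101001 = 010101
  pos 9: 101010 XOR 101001 = 000011
Remainder (last 5 bits) = 00110. This is the CRC / FCS.

00110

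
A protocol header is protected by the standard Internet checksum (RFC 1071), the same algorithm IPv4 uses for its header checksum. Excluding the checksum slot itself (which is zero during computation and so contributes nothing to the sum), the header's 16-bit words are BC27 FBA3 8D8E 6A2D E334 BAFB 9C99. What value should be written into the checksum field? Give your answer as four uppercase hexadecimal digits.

One's-complement addition (fold any carry out of bit 15 back into bit 0):
  0xBC27 + 0xFBA3 = 0x1B7CA → wrap carry → 0xB7CB
  0xB7CB + 0x8D8E = 0x14559 → wrap carry → 0x455A
  0x455A + 0x6A2D = 0x0AF87
  0xAF87 + 0xE334 = 0x192BB → wrap carry → 0x92BC
  0x92BC + 0xBAFB = 0x14DB7 → wrap carry → 0x4DB8
  0x4DB8 + 0x9C99 = 0x0EA51
One's-complement sum = 0xEA51.
Checksum = ~0xEA51 & 0xFFFF = 0x15AE.

15AE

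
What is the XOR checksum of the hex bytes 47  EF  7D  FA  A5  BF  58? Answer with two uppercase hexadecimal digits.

6D

XOR the bytes together:
  start with 0x47
  0x47 ⊕ 0xEF = 0xA8
  0xA8 ⊕ 0x7D = 0xD5
  0xD5 ⊕ 0xFA = 0x2F
  0x2F ⊕ 0xA5 = 0x8A
  0x8A ⊕ 0xBF = 0x35
  0x35 ⊕ 0x58 = 0x6D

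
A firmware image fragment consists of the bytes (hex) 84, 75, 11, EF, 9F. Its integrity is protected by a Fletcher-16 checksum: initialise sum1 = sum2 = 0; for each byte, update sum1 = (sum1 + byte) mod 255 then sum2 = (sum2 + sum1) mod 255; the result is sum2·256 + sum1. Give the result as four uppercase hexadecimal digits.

1F9A

Running sums (mod 255):
  after byte 0 (84): sum1=132, sum2=132
  after byte 1 (75): sum1=249, sum2=126
  after byte 2 (11): sum1=11, sum2=137
  after byte 3 (EF): sum1=250, sum2=132
  after byte 4 (9F): sum1=154, sum2=31
Checksum = sum2·256 + sum1 = 31·256 + 154 = 8090 = 0x1F9A.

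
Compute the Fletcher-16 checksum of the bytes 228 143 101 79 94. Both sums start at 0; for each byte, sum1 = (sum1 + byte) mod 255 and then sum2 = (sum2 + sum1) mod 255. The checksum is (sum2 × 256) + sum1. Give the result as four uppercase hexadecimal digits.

Running sums (mod 255):
  after byte 0 (228): sum1=228, sum2=228
  after byte 1 (143): sum1=116, sum2=89
  after byte 2 (101): sum1=217, sum2=51
  after byte 3 (79): sum1=41, sum2=92
  after byte 4 (94): sum1=135, sum2=227
Checksum = sum2·256 + sum1 = 227·256 + 135 = 58247 = 0xE387.

E387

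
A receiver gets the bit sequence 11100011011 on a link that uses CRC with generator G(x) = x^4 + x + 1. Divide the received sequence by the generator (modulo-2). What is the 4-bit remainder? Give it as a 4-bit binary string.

0000

Modulo-2 division of 11100011011 by 10011:
  pos 0: 11100 XOR 10011 = 01111
  pos 1: 11110 XOR 10011 = 01101
  pos 2: 11011 XOR 10011 = 01000
  pos 3: 10001 XOR 10011 = 00010
  pos 6: 10011 XOR 10011 = 00000
Remainder = 0000 (zero — the frame passes the CRC check).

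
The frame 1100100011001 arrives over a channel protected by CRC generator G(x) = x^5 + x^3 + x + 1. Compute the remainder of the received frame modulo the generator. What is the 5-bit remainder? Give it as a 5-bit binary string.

Modulo-2 division of 1100100011001 by 101011:
  pos 0: 110010 XOR 101011 = 011001
  pos 1: 110010 XOR 101011 = 011001
  pos 2: 110010 XOR 101011 = 011001
  pos 3: 110011 XOR 101011 = 011000
  pos 4: 110001 XOR 101011 = 011010
  pos 5: 110100 XOR 101011 = 011111
  pos 6: 111110 XOR 101011 = 010101
  pos 7: 101011 XOR 101011 = 000000
Remainder = 00000 (zero — the frame passes the CRC check).

00000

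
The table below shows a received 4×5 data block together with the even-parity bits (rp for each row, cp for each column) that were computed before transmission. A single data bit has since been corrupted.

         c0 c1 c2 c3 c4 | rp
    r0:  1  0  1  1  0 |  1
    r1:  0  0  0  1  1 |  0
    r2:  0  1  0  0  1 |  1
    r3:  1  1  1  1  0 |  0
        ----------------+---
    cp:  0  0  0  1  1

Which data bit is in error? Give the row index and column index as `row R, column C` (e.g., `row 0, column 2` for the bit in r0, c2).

row 2, column 4

Recompute each row's even parity and compare to rp:
  r0: data parity 1, sent rp 1 → ok
  r1: data parity 0, sent rp 0 → ok
  r2: data parity 0, sent rp 1 → mismatch
  r3: data parity 0, sent rp 0 → ok
Recompute each column's even parity and compare to cp:
  c0: data parity 0, sent cp 0 → ok
  c1: data parity 0, sent cp 0 → ok
  c2: data parity 0, sent cp 0 → ok
  c3: data parity 1, sent cp 1 → ok
  c4: data parity 0, sent cp 1 → mismatch
Exactly one row (r2) and one column (c4) fail → the flipped bit is at their intersection.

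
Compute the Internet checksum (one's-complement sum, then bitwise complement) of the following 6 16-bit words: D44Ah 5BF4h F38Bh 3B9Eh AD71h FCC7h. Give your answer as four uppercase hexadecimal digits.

F65C

One's-complement addition (fold any carry out of bit 15 back into bit 0):
  0xD44A + 0x5BF4 = 0x1303E → wrap carry → 0x303F
  0x303F + 0xF38B = 0x123CA → wrap carry → 0x23CB
  0x23CB + 0x3B9E = 0x05F69
  0x5F69 + 0xAD71 = 0x10CDA → wrap carry → 0x0CDB
  0x0CDB + 0xFCC7 = 0x109A2 → wrap carry → 0x09A3
One's-complement sum = 0x09A3.
Checksum = ~0x09A3 & 0xFFFF = 0xF65C.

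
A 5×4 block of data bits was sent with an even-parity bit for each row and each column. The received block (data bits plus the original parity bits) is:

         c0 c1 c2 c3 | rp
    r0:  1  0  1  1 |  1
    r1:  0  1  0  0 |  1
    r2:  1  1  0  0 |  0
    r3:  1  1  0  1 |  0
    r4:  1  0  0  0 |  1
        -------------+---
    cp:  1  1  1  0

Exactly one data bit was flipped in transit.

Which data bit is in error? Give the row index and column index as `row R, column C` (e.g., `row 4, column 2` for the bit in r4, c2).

Recompute each row's even parity and compare to rp:
  r0: data parity 1, sent rp 1 → ok
  r1: data parity 1, sent rp 1 → ok
  r2: data parity 0, sent rp 0 → ok
  r3: data parity 1, sent rp 0 → mismatch
  r4: data parity 1, sent rp 1 → ok
Recompute each column's even parity and compare to cp:
  c0: data parity 0, sent cp 1 → mismatch
  c1: data parity 1, sent cp 1 → ok
  c2: data parity 1, sent cp 1 → ok
  c3: data parity 0, sent cp 0 → ok
Exactly one row (r3) and one column (c0) fail → the flipped bit is at their intersection.

row 3, column 0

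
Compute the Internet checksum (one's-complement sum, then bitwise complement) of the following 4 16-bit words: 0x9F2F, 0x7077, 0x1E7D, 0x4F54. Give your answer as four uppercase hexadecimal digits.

8287

One's-complement addition (fold any carry out of bit 15 back into bit 0):
  0x9F2F + 0x7077 = 0x10FA6 → wrap carry → 0x0FA7
  0x0FA7 + 0x1E7D = 0x02E24
  0x2E24 + 0x4F54 = 0x07D78
One's-complement sum = 0x7D78.
Checksum = ~0x7D78 & 0xFFFF = 0x8287.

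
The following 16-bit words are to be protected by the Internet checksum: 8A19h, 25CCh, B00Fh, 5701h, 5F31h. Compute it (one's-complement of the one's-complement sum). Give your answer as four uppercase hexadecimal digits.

E9D7

One's-complement addition (fold any carry out of bit 15 back into bit 0):
  0x8A19 + 0x25CC = 0x0AFE5
  0xAFE5 + 0xB00F = 0x15FF4 → wrap carry → 0x5FF5
  0x5FF5 + 0x5701 = 0x0B6F6
  0xB6F6 + 0x5F31 = 0x11627 → wrap carry → 0x1628
One's-complement sum = 0x1628.
Checksum = ~0x1628 & 0xFFFF = 0xE9D7.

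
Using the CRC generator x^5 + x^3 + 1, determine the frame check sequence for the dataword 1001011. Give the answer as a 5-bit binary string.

01110

Append 5 zeros: 100101100000. Divide by 101001 (XOR where the leading bit is 1):
  pos 0: 100101 XOR 101001 = 001100
  pos 2: 110010 XOR 101001 = 011011
  pos 3: 110110 XOR 101001 = 011111
  pos 4: 111110 XOR 101001 = 010111
  pos 5: 101110 XOR 101001 = 000111
Remainder (last 5 bits) = 01110. This is the CRC / FCS.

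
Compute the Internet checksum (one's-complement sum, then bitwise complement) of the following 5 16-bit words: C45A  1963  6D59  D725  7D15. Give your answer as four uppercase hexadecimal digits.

60AD

One's-complement addition (fold any carry out of bit 15 back into bit 0):
  0xC45A + 0x1963 = 0x0DDBD
  0xDDBD + 0x6D59 = 0x14B16 → wrap carry → 0x4B17
  0x4B17 + 0xD725 = 0x1223C → wrap carry → 0x223D
  0x223D + 0x7D15 = 0x09F52
One's-complement sum = 0x9F52.
Checksum = ~0x9F52 & 0xFFFF = 0x60AD.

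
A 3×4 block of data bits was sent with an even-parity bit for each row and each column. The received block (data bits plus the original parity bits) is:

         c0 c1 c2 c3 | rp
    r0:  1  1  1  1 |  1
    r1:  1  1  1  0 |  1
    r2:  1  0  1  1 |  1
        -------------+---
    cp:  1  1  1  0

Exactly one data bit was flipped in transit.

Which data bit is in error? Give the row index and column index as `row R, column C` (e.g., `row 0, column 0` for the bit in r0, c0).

row 0, column 1

Recompute each row's even parity and compare to rp:
  r0: data parity 0, sent rp 1 → mismatch
  r1: data parity 1, sent rp 1 → ok
  r2: data parity 1, sent rp 1 → ok
Recompute each column's even parity and compare to cp:
  c0: data parity 1, sent cp 1 → ok
  c1: data parity 0, sent cp 1 → mismatch
  c2: data parity 1, sent cp 1 → ok
  c3: data parity 0, sent cp 0 → ok
Exactly one row (r0) and one column (c1) fail → the flipped bit is at their intersection.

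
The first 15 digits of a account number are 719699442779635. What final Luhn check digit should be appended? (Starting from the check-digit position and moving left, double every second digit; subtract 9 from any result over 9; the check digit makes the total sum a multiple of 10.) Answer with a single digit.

7

Partial digits right→left: 5 3 6 9 7 7 2 4 4 9 9 6 9 1 7
Double every second digit counting from the check-digit position (so the 1st, 3rd, 5th, ... of the partial from the right).
  doubled (with −9 where >9): 1 3 5 4 8 9 9 5 → sum 44
  kept as-is: 3 9 7 4 9 6 1 → sum 39
Total = 44 + 39 = 83.
Check digit = (10 − (83 mod 10)) mod 10 = 7.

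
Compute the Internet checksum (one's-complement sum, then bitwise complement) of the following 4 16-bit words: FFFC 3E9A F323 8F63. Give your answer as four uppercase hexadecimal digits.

One's-complement addition (fold any carry out of bit 15 back into bit 0):
  0xFFFC + 0x3E9A = 0x13E96 → wrap carry → 0x3E97
  0x3E97 + 0xF323 = 0x131BA → wrap carry → 0x31BB
  0x31BB + 0x8F63 = 0x0C11E
One's-complement sum = 0xC11E.
Checksum = ~0xC11E & 0xFFFF = 0x3EE1.

3EE1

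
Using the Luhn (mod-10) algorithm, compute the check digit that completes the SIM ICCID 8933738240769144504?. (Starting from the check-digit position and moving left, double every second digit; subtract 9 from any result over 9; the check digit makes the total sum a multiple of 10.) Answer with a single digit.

Partial digits right→left: 4 0 5 4 4 1 9 6 7 0 4 2 8 3 7 3 3 9 8
Double every second digit counting from the check-digit position (so the 1st, 3rd, 5th, ... of the partial from the right).
  doubled (with −9 where >9): 8 1 8 9 5 8 7 5 6 7 → sum 64
  kept as-is: 0 4 1 6 0 2 3 3 9 → sum 28
Total = 64 + 28 = 92.
Check digit = (10 − (92 mod 10)) mod 10 = 8.

8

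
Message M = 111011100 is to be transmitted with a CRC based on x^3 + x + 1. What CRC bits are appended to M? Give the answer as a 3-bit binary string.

010

Append 3 zeros: 111011100000. Divide by 1011 (XOR where the leading bit is 1):
  pos 0: 1110 XOR 1011 = 0101
  pos 1: 1011 XOR 1011 = 0000
  pos 5: 1100 XOR 1011 = 0111
  pos 6: 1110 XOR 1011 = 0101
  pos 7: 1010 XOR 1011 = 0001
Remainder (last 3 bits) = 010. This is the CRC / FCS.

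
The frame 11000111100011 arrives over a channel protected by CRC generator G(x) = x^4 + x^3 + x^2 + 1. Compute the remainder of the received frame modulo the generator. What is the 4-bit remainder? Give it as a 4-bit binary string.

Modulo-2 division of 11000111100011 by 11101:
  pos 0: 11000 XOR 11101 = 00101
  pos 2: 10111 XOR 11101 = 01010
  pos 3: 10101 XOR 11101 = 01000
  pos 4: 10001 XOR 11101 = 01100
  pos 5: 11000 XOR 11101 = 00101
  pos 7: 10100 XOR 11101 = 01001
  pos 8: 10011 XOR 11101 = 01110
  pos 9: 11101 XOR 11101 = 00000
Remainder = 0000 (zero — the frame passes the CRC check).

0000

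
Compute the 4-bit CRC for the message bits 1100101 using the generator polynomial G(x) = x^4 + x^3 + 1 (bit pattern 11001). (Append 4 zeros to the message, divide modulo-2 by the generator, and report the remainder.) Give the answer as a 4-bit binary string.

1001

Append 4 zeros: 11001010000. Divide by 11001 (XOR where the leading bit is 1):
  pos 0: 11001 XOR 11001 = 00000
  pos 6: 10000 XOR 11001 = 01001
Remainder (last 4 bits) = 1001. This is the CRC / FCS.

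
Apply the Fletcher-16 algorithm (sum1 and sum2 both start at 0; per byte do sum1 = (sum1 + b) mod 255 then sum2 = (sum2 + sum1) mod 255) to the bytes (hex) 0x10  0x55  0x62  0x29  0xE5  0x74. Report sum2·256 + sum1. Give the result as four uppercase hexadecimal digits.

504B

Running sums (mod 255):
  after byte 0 (0x10): sum1=16, sum2=16
  after byte 1 (0x55): sum1=101, sum2=117
  after byte 2 (0x62): sum1=199, sum2=61
  after byte 3 (0x29): sum1=240, sum2=46
  after byte 4 (0xE5): sum1=214, sum2=5
  after byte 5 (0x74): sum1=75, sum2=80
Checksum = sum2·256 + sum1 = 80·256 + 75 = 20555 = 0x504B.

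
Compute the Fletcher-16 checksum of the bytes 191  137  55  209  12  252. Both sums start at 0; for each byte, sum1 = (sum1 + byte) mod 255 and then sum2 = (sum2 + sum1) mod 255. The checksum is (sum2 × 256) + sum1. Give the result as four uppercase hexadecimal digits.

Running sums (mod 255):
  after byte 0 (191): sum1=191, sum2=191
  after byte 1 (137): sum1=73, sum2=9
  after byte 2 (55): sum1=128, sum2=137
  after byte 3 (209): sum1=82, sum2=219
  after byte 4 (12): sum1=94, sum2=58
  after byte 5 (252): sum1=91, sum2=149
Checksum = sum2·256 + sum1 = 149·256 + 91 = 38235 = 0x955B.

955B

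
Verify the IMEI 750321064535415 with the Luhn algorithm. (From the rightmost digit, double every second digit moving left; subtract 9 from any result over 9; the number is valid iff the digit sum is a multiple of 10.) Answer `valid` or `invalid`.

invalid

From the right, keep odd positions and double even positions (subtract 9 from any doubled value over 9):
  doubled (positions 2,4,...): 2 1 1 3 2 6 1 → sum 16
  kept (positions 1,3,...): 5 4 3 4 0 2 0 7 → sum 25
Total = 41.
41 mod 10 = 1, so the number is invalid.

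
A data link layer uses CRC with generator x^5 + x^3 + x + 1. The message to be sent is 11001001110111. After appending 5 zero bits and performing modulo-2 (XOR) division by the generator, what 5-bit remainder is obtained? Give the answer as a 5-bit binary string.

00001

Append 5 zeros: 1100100111011100000. Divide by 101011 (XOR where the leading bit is 1):
  pos 0: 110010 XOR 101011 = 011001
  pos 1: 110010 XOR 101011 = 011001
  pos 2: 110011 XOR 101011 = 011000
  pos 3: 110001 XOR 101011 = 011010
  pos 4: 110101 XOR 101011 = 011110
  pos 5: 111100 XOR 101011 = 010111
  pos 6: 101111 XOR 101011 = 000100
  pos 9: 100110 XOR 101011 = 001101
  pos 11: 110100 XOR 101011 = 011111
  pos 12: 111110 XOR 101011 = 010101
  pos 13: 101010 XOR 101011 = 000001
Remainder (last 5 bits) = 00001. This is the CRC / FCS.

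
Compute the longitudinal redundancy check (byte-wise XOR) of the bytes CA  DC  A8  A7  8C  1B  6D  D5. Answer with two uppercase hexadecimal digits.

XOR the bytes together:
  start with 0xCA
  0xCA ⊕ 0xDC = 0x16
  0x16 ⊕ 0xA8 = 0xBE
  0xBE ⊕ 0xA7 = 0x19
  0x19 ⊕ 0x8C = 0x95
  0x95 ⊕ 0x1B = 0x8E
  0x8E ⊕ 0x6D = 0xE3
  0xE3 ⊕ 0xD5 = 0x36

36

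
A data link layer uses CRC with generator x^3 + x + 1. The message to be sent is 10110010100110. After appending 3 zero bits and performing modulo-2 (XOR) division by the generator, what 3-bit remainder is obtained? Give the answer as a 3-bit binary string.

Append 3 zeros: 10110010100110000. Divide by 1011 (XOR where the leading bit is 1):
  pos 0: 1011 XOR 1011 = 0000
  pos 6: 1010 XOR 1011 = 0001
  pos 9: 1011 XOR 1011 = 0000
Remainder (last 3 bits) = 000. This is the CRC / FCS.

000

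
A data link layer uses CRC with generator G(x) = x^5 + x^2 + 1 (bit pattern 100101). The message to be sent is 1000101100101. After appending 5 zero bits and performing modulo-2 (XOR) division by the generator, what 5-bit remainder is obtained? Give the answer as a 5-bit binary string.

01000

Append 5 zeros: 100010110010100000. Divide by 100101 (XOR where the leading bit is 1):
  pos 0: 100010 XOR 100101 = 000111
  pos 3: 111110 XOR 100101 = 011011
  pos 4: 110110 XOR 100101 = 010011
  pos 5: 100111 XOR 100101 = 000010
  pos 9: 100100 XOR 100101 = 000001
Remainder (last 5 bits) = 01000. This is the CRC / FCS.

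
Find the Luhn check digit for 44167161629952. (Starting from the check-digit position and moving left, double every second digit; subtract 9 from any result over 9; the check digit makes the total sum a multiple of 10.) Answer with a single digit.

0

Partial digits right→left: 2 5 9 9 2 6 1 6 1 7 6 1 4 4
Double every second digit counting from the check-digit position (so the 1st, 3rd, 5th, ... of the partial from the right).
  doubled (with −9 where >9): 4 9 4 2 2 3 8 → sum 32
  kept as-is: 5 9 6 6 7 1 4 → sum 38
Total = 32 + 38 = 70.
Check digit = (10 − (70 mod 10)) mod 10 = 0.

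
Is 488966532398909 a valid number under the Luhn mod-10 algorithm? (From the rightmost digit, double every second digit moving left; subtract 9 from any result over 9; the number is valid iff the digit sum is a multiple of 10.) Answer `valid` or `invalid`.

From the right, keep odd positions and double even positions (subtract 9 from any doubled value over 9):
  doubled (positions 2,4,...): 0 7 6 6 3 9 7 → sum 38
  kept (positions 1,3,...): 9 9 9 2 5 6 8 4 → sum 52
Total = 90.
90 mod 10 = 0, so the number is valid.

valid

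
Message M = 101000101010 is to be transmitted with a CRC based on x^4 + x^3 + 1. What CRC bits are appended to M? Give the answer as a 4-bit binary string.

Append 4 zeros: 1010001010100000. Divide by 11001 (XOR where the leading bit is 1):
  pos 0: 10100 XOR 11001 = 01101
  pos 1: 11010 XOR 11001 = 00011
  pos 4: 11101 XOR 11001 = 00100
  pos 6: 10001 XOR 11001 = 01000
  pos 7: 10000 XOR 11001 = 01001
  pos 8: 10010 XOR 11001 = 01011
  pos 9: 10110 XOR 11001 = 01111
  pos 10: 11110 XOR 11001 = 00111
Remainder (last 4 bits) = 1110. This is the CRC / FCS.

1110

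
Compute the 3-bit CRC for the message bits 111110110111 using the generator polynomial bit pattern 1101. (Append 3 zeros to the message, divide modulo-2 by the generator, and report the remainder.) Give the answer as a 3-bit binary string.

Append 3 zeros: 111110110111000. Divide by 1101 (XOR where the leading bit is 1):
  pos 0: 1111 XOR 1101 = 0010
  pos 2: 1010 XOR 1101 = 0111
  pos 3: 1111 XOR 1101 = 0010
  pos 5: 1010 XOR 1101 = 0111
  pos 6: 1111 XOR 1101 = 0010
  pos 8: 1011 XOR 1101 = 0110
  pos 9: 1100 XOR 1101 = 0001
Remainder (last 3 bits) = 100. This is the CRC / FCS.

100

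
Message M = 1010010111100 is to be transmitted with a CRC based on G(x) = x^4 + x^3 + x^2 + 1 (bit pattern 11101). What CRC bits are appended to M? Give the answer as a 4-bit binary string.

0001

Append 4 zeros: 10100101111000000. Divide by 11101 (XOR where the leading bit is 1):
  pos 0: 10100 XOR 11101 = 01001
  pos 1: 10011 XOR 11101 = 01110
  pos 2: 11100 XOR 11101 = 00001
  pos 6: 11111 XOR 11101 = 00010
  pos 9: 10000 XOR 11101 = 01101
  pos 10: 11010 XOR 11101 = 00111
  pos 12: 11100 XOR 11101 = 00001
Remainder (last 4 bits) = 0001. This is the CRC / FCS.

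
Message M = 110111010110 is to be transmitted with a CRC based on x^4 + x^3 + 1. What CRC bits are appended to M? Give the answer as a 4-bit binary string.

Append 4 zeros: 1101110101100000. Divide by 11001 (XOR where the leading bit is 1):
  pos 0: 11011 XOR 11001 = 00010
  pos 3: 10101 XOR 11001 = 01100
  pos 4: 11000 XOR 11001 = 00001
  pos 8: 11100 XOR 11001 = 00101
  pos 10: 10100 XOR 11001 = 01101
  pos 11: 11010 XOR 11001 = 00011
Remainder (last 4 bits) = 0011. This is the CRC / FCS.

0011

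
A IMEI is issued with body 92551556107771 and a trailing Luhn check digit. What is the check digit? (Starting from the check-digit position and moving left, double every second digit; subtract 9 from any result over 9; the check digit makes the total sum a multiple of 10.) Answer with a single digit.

9

Partial digits right→left: 1 7 7 7 0 1 6 5 5 1 5 5 2 9
Double every second digit counting from the check-digit position (so the 1st, 3rd, 5th, ... of the partial from the right).
  doubled (with −9 where >9): 2 5 0 3 1 1 4 → sum 16
  kept as-is: 7 7 1 5 1 5 9 → sum 35
Total = 16 + 35 = 51.
Check digit = (10 − (51 mod 10)) mod 10 = 9.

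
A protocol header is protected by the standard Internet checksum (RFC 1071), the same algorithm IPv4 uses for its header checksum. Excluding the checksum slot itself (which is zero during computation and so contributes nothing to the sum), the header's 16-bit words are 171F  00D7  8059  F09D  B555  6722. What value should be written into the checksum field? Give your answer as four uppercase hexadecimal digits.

5A9A

One's-complement addition (fold any carry out of bit 15 back into bit 0):
  0x171F + 0x00D7 = 0x017F6
  0x17F6 + 0x8059 = 0x0984F
  0x984F + 0xF09D = 0x188EC → wrap carry → 0x88ED
  0x88ED + 0xB555 = 0x13E42 → wrap carry → 0x3E43
  0x3E43 + 0x6722 = 0x0A565
One's-complement sum = 0xA565.
Checksum = ~0xA565 & 0xFFFF = 0x5A9A.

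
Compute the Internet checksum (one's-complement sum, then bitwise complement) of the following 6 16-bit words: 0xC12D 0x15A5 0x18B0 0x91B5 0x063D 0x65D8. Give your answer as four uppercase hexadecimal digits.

12B2

One's-complement addition (fold any carry out of bit 15 back into bit 0):
  0xC12D + 0x15A5 = 0x0D6D2
  0xD6D2 + 0x18B0 = 0x0EF82
  0xEF82 + 0x91B5 = 0x18137 → wrap carry → 0x8138
  0x8138 + 0x063D = 0x08775
  0x8775 + 0x65D8 = 0x0ED4D
One's-complement sum = 0xED4D.
Checksum = ~0xED4D & 0xFFFF = 0x12B2.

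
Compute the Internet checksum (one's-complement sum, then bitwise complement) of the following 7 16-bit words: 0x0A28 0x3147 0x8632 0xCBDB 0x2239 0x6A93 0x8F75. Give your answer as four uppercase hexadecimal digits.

5640

One's-complement addition (fold any carry out of bit 15 back into bit 0):
  0x0A28 + 0x3147 = 0x03B6F
  0x3B6F + 0x8632 = 0x0C1A1
  0xC1A1 + 0xCBDB = 0x18D7C → wrap carry → 0x8D7D
  0x8D7D + 0x2239 = 0x0AFB6
  0xAFB6 + 0x6A93 = 0x11A49 → wrap carry → 0x1A4A
  0x1A4A + 0x8F75 = 0x0A9BF
One's-complement sum = 0xA9BF.
Checksum = ~0xA9BF & 0xFFFF = 0x5640.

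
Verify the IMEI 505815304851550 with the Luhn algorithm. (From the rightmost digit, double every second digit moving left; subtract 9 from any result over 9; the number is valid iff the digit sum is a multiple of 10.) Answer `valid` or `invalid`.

invalid

From the right, keep odd positions and double even positions (subtract 9 from any doubled value over 9):
  doubled (positions 2,4,...): 1 2 7 0 1 7 0 → sum 18
  kept (positions 1,3,...): 0 5 5 4 3 1 5 5 → sum 28
Total = 46.
46 mod 10 = 6, so the number is invalid.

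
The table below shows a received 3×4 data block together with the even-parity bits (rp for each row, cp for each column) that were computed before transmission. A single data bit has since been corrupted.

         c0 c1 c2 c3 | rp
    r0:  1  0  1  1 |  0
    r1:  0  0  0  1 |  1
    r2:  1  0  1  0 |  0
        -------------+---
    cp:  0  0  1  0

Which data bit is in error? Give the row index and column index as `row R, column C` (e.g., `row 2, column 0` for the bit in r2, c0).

row 0, column 2

Recompute each row's even parity and compare to rp:
  r0: data parity 1, sent rp 0 → mismatch
  r1: data parity 1, sent rp 1 → ok
  r2: data parity 0, sent rp 0 → ok
Recompute each column's even parity and compare to cp:
  c0: data parity 0, sent cp 0 → ok
  c1: data parity 0, sent cp 0 → ok
  c2: data parity 0, sent cp 1 → mismatch
  c3: data parity 0, sent cp 0 → ok
Exactly one row (r0) and one column (c2) fail → the flipped bit is at their intersection.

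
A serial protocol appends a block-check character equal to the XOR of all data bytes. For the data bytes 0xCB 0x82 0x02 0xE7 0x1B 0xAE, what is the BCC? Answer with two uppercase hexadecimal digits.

19

XOR the bytes together:
  start with 0xCB
  0xCB ⊕ 0x82 = 0x49
  0x49 ⊕ 0x02 = 0x4B
  0x4B ⊕ 0xE7 = 0xAC
  0xAC ⊕ 0x1B = 0xB7
  0xB7 ⊕ 0xAE = 0x19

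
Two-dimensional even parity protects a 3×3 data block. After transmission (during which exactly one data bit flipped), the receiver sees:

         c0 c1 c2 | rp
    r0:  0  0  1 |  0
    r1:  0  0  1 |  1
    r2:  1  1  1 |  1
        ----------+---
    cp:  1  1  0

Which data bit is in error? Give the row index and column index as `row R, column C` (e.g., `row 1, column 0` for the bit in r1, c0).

row 0, column 2

Recompute each row's even parity and compare to rp:
  r0: data parity 1, sent rp 0 → mismatch
  r1: data parity 1, sent rp 1 → ok
  r2: data parity 1, sent rp 1 → ok
Recompute each column's even parity and compare to cp:
  c0: data parity 1, sent cp 1 → ok
  c1: data parity 1, sent cp 1 → ok
  c2: data parity 1, sent cp 0 → mismatch
Exactly one row (r0) and one column (c2) fail → the flipped bit is at their intersection.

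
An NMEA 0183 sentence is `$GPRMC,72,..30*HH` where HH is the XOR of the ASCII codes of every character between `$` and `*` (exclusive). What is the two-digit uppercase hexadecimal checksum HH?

XOR the ASCII codes of the payload characters:
  'G' = 0x47 → acc = 0x47
  'P' = 0x50 → acc = 0x17
  'R' = 0x52 → acc = 0x45
  'M' = 0x4D → acc = 0x08
  'C' = 0x43 → acc = 0x4B
  ',' = 0x2C → acc = 0x67
  '7' = 0x37 → acc = 0x50
  '2' = 0x32 → acc = 0x62
  ',' = 0x2C → acc = 0x4E
  '.' = 0x2E → acc = 0x60
  '.' = 0x2E → acc = 0x4E
  '3' = 0x33 → acc = 0x7D
  '0' = 0x30 → acc = 0x4D
Checksum = 0x4D.

4D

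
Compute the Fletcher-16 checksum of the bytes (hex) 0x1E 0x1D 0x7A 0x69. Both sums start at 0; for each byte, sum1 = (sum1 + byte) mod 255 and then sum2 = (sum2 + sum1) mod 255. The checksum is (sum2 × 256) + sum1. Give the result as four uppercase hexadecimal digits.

2E1F

Running sums (mod 255):
  after byte 0 (0x1E): sum1=30, sum2=30
  after byte 1 (0x1D): sum1=59, sum2=89
  after byte 2 (0x7A): sum1=181, sum2=15
  after byte 3 (0x69): sum1=31, sum2=46
Checksum = sum2·256 + sum1 = 46·256 + 31 = 11807 = 0x2E1F.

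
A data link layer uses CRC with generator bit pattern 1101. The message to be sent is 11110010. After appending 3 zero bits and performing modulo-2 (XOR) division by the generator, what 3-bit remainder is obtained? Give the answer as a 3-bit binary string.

101

Append 3 zeros: 11110010000. Divide by 1101 (XOR where the leading bit is 1):
  pos 0: 1111 XOR 1101 = 0010
  pos 2: 1000 XOR 1101 = 0101
  pos 3: 1011 XOR 1101 = 0110
  pos 4: 1100 XOR 1101 = 0001
  pos 7: 1000 XOR 1101 = 0101
Remainder (last 3 bits) = 101. This is the CRC / FCS.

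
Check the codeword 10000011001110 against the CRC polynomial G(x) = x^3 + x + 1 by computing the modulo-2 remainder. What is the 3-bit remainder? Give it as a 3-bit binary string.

Modulo-2 division of 10000011001110 by 1011:
  pos 0: 1000 XOR 1011 = 0011
  pos 2: 1100 XOR 1011 = 0111
  pos 3: 1111 XOR 1011 = 0100
  pos 4: 1001 XOR 1011 = 0010
  pos 6: 1000 XOR 1011 = 0011
  pos 8: 1111 XOR 1011 = 0100
  pos 9: 1001 XOR 1011 = 0010
Remainder = 100 (nonzero — an error is detected).

100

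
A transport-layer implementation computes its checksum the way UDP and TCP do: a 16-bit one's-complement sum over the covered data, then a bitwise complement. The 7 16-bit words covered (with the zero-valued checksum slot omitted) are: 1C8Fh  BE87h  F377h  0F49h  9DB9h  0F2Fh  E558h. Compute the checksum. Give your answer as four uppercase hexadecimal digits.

One's-complement addition (fold any carry out of bit 15 back into bit 0):
  0x1C8F + 0xBE87 = 0x0DB16
  0xDB16 + 0xF377 = 0x1CE8D → wrap carry → 0xCE8E
  0xCE8E + 0x0F49 = 0x0DDD7
  0xDDD7 + 0x9DB9 = 0x17B90 → wrap carry → 0x7B91
  0x7B91 + 0x0F2F = 0x08AC0
  0x8AC0 + 0xE558 = 0x17018 → wrap carry → 0x7019
One's-complement sum = 0x7019.
Checksum = ~0x7019 & 0xFFFF = 0x8FE6.

8FE6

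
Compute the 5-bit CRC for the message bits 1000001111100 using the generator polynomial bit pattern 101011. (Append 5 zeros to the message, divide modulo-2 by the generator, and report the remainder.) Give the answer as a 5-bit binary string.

Append 5 zeros: 100000111110000000. Divide by 101011 (XOR where the leading bit is 1):
  pos 0: 100000 XOR 101011 = 001011
  pos 2: 101111 XOR 101011 = 000100
  pos 5: 100111 XOR 101011 = 001100
  pos 7: 110000 XOR 101011 = 011011
  pos 8: 110110 XOR 101011 = 011101
  pos 9: 111010 XOR 101011 = 010001
  pos 10: 100010 XOR 101011 = 001001
  pos 12: 100100 XOR 101011 = 001111
Remainder (last 5 bits) = 01111. This is the CRC / FCS.

01111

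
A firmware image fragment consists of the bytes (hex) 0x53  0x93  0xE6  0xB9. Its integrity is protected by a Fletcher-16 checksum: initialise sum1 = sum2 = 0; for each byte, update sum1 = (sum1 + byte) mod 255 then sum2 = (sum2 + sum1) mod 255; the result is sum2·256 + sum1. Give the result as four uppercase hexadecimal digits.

8F87

Running sums (mod 255):
  after byte 0 (0x53): sum1=83, sum2=83
  after byte 1 (0x93): sum1=230, sum2=58
  after byte 2 (0xE6): sum1=205, sum2=8
  after byte 3 (0xB9): sum1=135, sum2=143
Checksum = sum2·256 + sum1 = 143·256 + 135 = 36743 = 0x8F87.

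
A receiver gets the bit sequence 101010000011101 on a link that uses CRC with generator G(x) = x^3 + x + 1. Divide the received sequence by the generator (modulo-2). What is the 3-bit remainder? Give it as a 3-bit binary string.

Modulo-2 division of 101010000011101 by 1011:
  pos 0: 1010 XOR 1011 = 0001
  pos 3: 1100 XOR 1011 = 0111
  pos 4: 1110 XOR 1011 = 0101
  pos 5: 1010 XOR 1011 = 0001
  pos 8: 1011 XOR 1011 = 0000
Remainder = 101 (nonzero — an error is detected).

101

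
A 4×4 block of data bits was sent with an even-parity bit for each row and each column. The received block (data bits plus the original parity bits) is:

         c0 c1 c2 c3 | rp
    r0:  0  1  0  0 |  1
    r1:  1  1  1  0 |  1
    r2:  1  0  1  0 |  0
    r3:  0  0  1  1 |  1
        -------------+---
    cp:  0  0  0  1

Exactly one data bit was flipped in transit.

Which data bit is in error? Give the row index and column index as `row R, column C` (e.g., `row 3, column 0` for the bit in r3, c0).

Recompute each row's even parity and compare to rp:
  r0: data parity 1, sent rp 1 → ok
  r1: data parity 1, sent rp 1 → ok
  r2: data parity 0, sent rp 0 → ok
  r3: data parity 0, sent rp 1 → mismatch
Recompute each column's even parity and compare to cp:
  c0: data parity 0, sent cp 0 → ok
  c1: data parity 0, sent cp 0 → ok
  c2: data parity 1, sent cp 0 → mismatch
  c3: data parity 1, sent cp 1 → ok
Exactly one row (r3) and one column (c2) fail → the flipped bit is at their intersection.

row 3, column 2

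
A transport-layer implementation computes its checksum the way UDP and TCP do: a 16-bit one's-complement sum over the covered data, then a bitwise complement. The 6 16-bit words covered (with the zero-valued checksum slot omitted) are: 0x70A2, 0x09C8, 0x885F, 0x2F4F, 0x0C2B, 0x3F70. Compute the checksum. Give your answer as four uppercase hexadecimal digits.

824B

One's-complement addition (fold any carry out of bit 15 back into bit 0):
  0x70A2 + 0x09C8 = 0x07A6A
  0x7A6A + 0x885F = 0x102C9 → wrap carry → 0x02CA
  0x02CA + 0x2F4F = 0x03219
  0x3219 + 0x0C2B = 0x03E44
  0x3E44 + 0x3F70 = 0x07DB4
One's-complement sum = 0x7DB4.
Checksum = ~0x7DB4 & 0xFFFF = 0x824B.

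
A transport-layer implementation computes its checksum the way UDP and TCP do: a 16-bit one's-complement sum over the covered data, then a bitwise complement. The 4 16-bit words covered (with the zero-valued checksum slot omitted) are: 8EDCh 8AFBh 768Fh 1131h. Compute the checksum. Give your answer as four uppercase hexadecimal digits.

5E67

One's-complement addition (fold any carry out of bit 15 back into bit 0):
  0x8EDC + 0x8AFB = 0x119D7 → wrap carry → 0x19D8
  0x19D8 + 0x768F = 0x09067
  0x9067 + 0x1131 = 0x0A198
One's-complement sum = 0xA198.
Checksum = ~0xA198 & 0xFFFF = 0x5E67.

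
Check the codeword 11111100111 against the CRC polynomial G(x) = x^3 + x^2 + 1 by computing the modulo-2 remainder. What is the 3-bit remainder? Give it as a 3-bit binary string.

000

Modulo-2 division of 11111100111 by 1101:
  pos 0: 1111 XOR 1101 = 0010
  pos 2: 1011 XOR 1101 = 0110
  pos 3: 1100 XOR 1101 = 0001
  pos 6: 1011 XOR 1101 = 0110
  pos 7: 1101 XOR 1101 = 0000
Remainder = 000 (zero — the frame passes the CRC check).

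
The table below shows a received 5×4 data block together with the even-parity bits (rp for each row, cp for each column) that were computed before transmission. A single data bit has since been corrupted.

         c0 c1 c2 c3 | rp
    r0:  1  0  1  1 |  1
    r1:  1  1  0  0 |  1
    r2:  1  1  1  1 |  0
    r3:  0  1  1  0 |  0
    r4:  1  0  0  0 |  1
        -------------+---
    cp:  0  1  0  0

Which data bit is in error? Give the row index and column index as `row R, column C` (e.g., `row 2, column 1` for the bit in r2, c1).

row 1, column 2

Recompute each row's even parity and compare to rp:
  r0: data parity 1, sent rp 1 → ok
  r1: data parity 0, sent rp 1 → mismatch
  r2: data parity 0, sent rp 0 → ok
  r3: data parity 0, sent rp 0 → ok
  r4: data parity 1, sent rp 1 → ok
Recompute each column's even parity and compare to cp:
  c0: data parity 0, sent cp 0 → ok
  c1: data parity 1, sent cp 1 → ok
  c2: data parity 1, sent cp 0 → mismatch
  c3: data parity 0, sent cp 0 → ok
Exactly one row (r1) and one column (c2) fail → the flipped bit is at their intersection.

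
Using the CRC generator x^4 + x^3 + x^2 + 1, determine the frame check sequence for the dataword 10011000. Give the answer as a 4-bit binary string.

1110

Append 4 zeros: 100110000000. Divide by 11101 (XOR where the leading bit is 1):
  pos 0: 10011 XOR 11101 = 01110
  pos 1: 11100 XOR 11101 = 00001
  pos 5: 10000 XOR 11101 = 01101
  pos 6: 11010 XOR 11101 = 00111
Remainder (last 4 bits) = 1110. This is the CRC / FCS.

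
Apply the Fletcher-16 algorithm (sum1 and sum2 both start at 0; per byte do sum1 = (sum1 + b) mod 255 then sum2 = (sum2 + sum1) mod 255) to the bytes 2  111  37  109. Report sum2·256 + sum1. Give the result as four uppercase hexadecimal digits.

Running sums (mod 255):
  after byte 0 (2): sum1=2, sum2=2
  after byte 1 (111): sum1=113, sum2=115
  after byte 2 (37): sum1=150, sum2=10
  after byte 3 (109): sum1=4, sum2=14
Checksum = sum2·256 + sum1 = 14·256 + 4 = 3588 = 0x0E04.

0E04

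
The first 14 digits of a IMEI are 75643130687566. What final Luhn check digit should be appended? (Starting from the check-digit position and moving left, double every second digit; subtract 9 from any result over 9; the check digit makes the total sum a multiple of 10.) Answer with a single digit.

0

Partial digits right→left: 6 6 5 7 8 6 0 3 1 3 4 6 5 7
Double every second digit counting from the check-digit position (so the 1st, 3rd, 5th, ... of the partial from the right).
  doubled (with −9 where >9): 3 1 7 0 2 8 1 → sum 22
  kept as-is: 6 7 6 3 3 6 7 → sum 38
Total = 22 + 38 = 60.
Check digit = (10 − (60 mod 10)) mod 10 = 0.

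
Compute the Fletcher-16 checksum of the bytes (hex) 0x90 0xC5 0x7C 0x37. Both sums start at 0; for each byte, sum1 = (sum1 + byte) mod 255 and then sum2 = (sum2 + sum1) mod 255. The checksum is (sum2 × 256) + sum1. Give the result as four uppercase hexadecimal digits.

C30A

Running sums (mod 255):
  after byte 0 (0x90): sum1=144, sum2=144
  after byte 1 (0xC5): sum1=86, sum2=230
  after byte 2 (0x7C): sum1=210, sum2=185
  after byte 3 (0x37): sum1=10, sum2=195
Checksum = sum2·256 + sum1 = 195·256 + 10 = 49930 = 0xC30A.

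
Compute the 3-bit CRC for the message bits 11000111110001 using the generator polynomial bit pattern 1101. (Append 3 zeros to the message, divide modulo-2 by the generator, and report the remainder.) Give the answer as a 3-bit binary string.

Append 3 zeros: 11000111110001000. Divide by 1101 (XOR where the leading bit is 1):
  pos 0: 1100 XOR 1101 = 0001
  pos 3: 1011 XOR 1101 = 0110
  pos 4: 1101 XOR 1101 = 0000
  pos 8: 1100 XOR 1101 = 0001
  pos 11: 1010 XOR 1101 = 0111
  pos 12: 1110 XOR 1101 = 0011
Remainder (last 3 bits) = 110. This is the CRC / FCS.

110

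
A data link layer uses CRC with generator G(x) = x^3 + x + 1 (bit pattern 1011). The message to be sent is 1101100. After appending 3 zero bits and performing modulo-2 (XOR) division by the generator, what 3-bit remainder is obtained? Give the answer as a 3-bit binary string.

Append 3 zeros: 1101100000. Divide by 1011 (XOR where the leading bit is 1):
  pos 0: 1101 XOR 1011 = 0110
  pos 1: 1101 XOR 1011 = 0110
  pos 2: 1100 XOR 1011 = 0111
  pos 3: 1110 XOR 1011 = 0101
  pos 4: 1010 XOR 1011 = 0001
Remainder (last 3 bits) = 100. This is the CRC / FCS.

100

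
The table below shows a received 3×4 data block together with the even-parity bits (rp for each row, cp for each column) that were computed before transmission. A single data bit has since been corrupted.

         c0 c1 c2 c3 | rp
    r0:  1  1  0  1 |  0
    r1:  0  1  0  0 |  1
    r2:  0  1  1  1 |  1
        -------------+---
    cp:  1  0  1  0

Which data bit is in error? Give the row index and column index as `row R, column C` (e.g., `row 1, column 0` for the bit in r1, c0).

row 0, column 1

Recompute each row's even parity and compare to rp:
  r0: data parity 1, sent rp 0 → mismatch
  r1: data parity 1, sent rp 1 → ok
  r2: data parity 1, sent rp 1 → ok
Recompute each column's even parity and compare to cp:
  c0: data parity 1, sent cp 1 → ok
  c1: data parity 1, sent cp 0 → mismatch
  c2: data parity 1, sent cp 1 → ok
  c3: data parity 0, sent cp 0 → ok
Exactly one row (r0) and one column (c1) fail → the flipped bit is at their intersection.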